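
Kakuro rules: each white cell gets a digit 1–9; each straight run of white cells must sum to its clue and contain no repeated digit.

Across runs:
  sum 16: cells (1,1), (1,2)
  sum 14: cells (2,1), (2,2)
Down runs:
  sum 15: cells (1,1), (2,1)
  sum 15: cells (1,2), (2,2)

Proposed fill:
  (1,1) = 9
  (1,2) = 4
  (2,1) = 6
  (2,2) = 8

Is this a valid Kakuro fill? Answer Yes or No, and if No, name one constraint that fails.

No — the across run (1,1)–(1,2) sums to 13, not 16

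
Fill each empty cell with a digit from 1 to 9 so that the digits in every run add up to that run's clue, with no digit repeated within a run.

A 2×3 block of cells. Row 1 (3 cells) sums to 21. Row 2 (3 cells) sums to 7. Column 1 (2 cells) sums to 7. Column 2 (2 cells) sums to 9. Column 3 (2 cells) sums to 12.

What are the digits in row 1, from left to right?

6 7 8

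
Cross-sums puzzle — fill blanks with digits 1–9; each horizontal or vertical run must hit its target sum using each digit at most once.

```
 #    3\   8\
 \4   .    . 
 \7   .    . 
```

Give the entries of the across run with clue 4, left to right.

4 in 2 cells must be {1,3}; 3 in 2 cells must be {1,2}.
The 4 across and the 3 down share only 1, so R1C1 = 1.
R1C2 = 4 − 1 = 3 completes the 4 across.
R2C1 = 3 − 1 = 2 completes the 3 down.
R2C2 = 7 − 2 = 5 completes the 7 across.

1 3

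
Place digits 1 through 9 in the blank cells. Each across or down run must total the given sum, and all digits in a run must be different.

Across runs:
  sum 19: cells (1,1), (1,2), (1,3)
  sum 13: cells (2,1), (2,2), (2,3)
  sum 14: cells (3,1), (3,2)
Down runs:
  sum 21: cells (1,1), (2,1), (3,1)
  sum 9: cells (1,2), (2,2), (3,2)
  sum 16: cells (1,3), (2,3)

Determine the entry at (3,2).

5

16 in 2 cells must be {7,9}.
Nothing is forced directly, so branch on (1,3), whose candidates are 7 or 9. If (1,3) = 7: that forces (2,3) = 9, after which (2,1) would have to be in {1,3} for the 13 across but in {4,5,6,7,8,9} for the 21 down — contradiction. So (1,3) = 9.
(2,3) = 16 − 9 = 7 completes the 16 down.
Nothing is forced directly, so branch on (2,1), whose candidates are 4 or 5. If (2,1) = 4: that forces (1,1) = 8, (1,2) = 2, after which (2,2) would have to be in {2} for the 13 across but in {1,3,4,6} for the 9 down — contradiction. So (2,1) = 5.
(1,1) = 7: the only remaining digit allowed by both the 19 across and the 21 down.
(1,2) = 19 − 16 = 3 completes the 19 across.
(2,2) = 13 − 12 = 1 completes the 13 across.
(3,1) = 21 − 12 = 9 completes the 21 down.
(3,2) = 14 − 9 = 5 completes the 14 across.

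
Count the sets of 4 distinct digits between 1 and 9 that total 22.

11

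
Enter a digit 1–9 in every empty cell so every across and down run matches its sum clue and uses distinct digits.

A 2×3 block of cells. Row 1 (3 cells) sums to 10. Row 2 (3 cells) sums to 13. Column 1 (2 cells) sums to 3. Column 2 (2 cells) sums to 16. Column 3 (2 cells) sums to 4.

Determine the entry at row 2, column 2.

3 in 2 cells must be {1,2}; 16 in 2 cells must be {7,9}; 4 in 2 cells must be {1,3}.
The 10 across and the 16 down share only 7, so (1,2) = 7.
Given what's placed, (1,3) must be 1 to fit the 10 across and 4 down.
(2,2) = 16 − 7 = 9 completes the 16 down.
(2,3) = 4 − 1 = 3 completes the 4 down.
(1,1) = 10 − 8 = 2 completes the 10 across.
(2,1) = 13 − 12 = 1 completes the 13 across.

9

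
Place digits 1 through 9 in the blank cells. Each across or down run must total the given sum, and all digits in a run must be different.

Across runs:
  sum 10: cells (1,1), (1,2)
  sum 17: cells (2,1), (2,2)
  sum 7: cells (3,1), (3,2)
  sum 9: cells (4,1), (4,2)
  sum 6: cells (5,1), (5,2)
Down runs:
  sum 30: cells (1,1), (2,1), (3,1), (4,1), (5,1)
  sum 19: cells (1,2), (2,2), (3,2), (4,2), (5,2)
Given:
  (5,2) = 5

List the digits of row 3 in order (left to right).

5, 2

17 in 2 cells must be {8,9}.
Given what's placed, (2,2) must be 8 to fit the 17 across and 19 down.
(5,1) = 6 − 5 = 1 completes the 6 across.
(2,1) = 17 − 8 = 9 completes the 17 across.
Given what's placed, (3,1) must be 5 to fit the 7 across and 30 down.
(3,2) = 7 − 5 = 2 completes the 7 across.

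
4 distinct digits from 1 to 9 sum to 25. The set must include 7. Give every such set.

{1,7,8,9}; {3,6,7,9}; {4,5,7,9}; {4,6,7,8}

4 distinct digits from 1–9 sum between 10 and 30.
Keeping only sets containing 7.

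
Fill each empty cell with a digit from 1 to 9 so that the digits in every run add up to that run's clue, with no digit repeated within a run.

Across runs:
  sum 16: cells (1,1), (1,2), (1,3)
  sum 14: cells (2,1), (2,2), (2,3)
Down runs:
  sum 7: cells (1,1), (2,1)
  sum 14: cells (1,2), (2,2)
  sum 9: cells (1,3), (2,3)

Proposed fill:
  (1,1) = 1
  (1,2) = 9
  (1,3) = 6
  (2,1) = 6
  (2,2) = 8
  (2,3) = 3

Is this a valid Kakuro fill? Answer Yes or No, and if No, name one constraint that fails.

No — the across run (2,1)–(2,3) sums to 17, not 14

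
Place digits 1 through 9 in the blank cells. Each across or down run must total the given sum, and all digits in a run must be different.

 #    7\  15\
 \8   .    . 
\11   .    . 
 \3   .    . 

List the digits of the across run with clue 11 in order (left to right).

4 7

3 in 2 cells must be {1,2}; 7 in 3 cells must be {1,2,4}.
Nothing is forced directly, so branch on R1C1, whose candidates are 1 or 2. If R1C1 = 1: that forces R1C2 = 7, R3C1 = 2, after which R3C2 would have to be in {1} for the 3 across but in {2,3,5,6} for the 15 down — contradiction. So R1C1 = 2.
R1C2 = 8 − 2 = 6 completes the 8 across.
Given what's placed, R2C1 must be 4 to fit the 11 across and 7 down.
R2C2 = 11 − 4 = 7 completes the 11 across.
R3C1 = 7 − 6 = 1 completes the 7 down.
R3C2 = 3 − 1 = 2 completes the 3 across.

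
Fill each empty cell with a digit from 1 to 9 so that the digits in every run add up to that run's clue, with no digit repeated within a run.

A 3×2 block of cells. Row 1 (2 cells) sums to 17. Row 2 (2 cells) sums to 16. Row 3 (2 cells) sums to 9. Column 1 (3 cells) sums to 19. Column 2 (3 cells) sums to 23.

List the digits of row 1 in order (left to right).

9 8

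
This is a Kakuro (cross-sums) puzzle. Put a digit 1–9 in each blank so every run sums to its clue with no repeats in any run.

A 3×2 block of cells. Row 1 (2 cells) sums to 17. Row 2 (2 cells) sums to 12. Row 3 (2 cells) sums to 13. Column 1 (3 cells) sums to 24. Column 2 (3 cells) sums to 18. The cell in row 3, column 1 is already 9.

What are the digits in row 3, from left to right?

9 4

17 in 2 cells must be {8,9}; 24 in 3 cells must be {7,8,9}.
(1,1) = 8: the only remaining digit allowed by both the 17 across and the 24 down.
(1,2) = 17 − 8 = 9 completes the 17 across.
(2,1) = 24 − 17 = 7 completes the 24 down.
(2,2) = 12 − 7 = 5 completes the 12 across.
(3,2) = 13 − 9 = 4 completes the 13 across.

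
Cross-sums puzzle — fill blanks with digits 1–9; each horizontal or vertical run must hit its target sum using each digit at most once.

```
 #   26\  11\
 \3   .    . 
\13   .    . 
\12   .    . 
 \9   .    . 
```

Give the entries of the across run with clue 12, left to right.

9 3

3 in 2 cells must be {1,2}; 11 in 4 cells must be {1,2,3,5}.
Only 2 fits R1C1 under both its across sum 3 and down sum 26.
R1C2 = 3 − 2 = 1 completes the 3 across.
Given what's placed, R2C2 must be 5 to fit the 13 across and 11 down.
R3C2 = 3: the only remaining digit allowed by both the 12 across and the 11 down.
R4C2 = 11 − 9 = 2 completes the 11 down.
R2C1 = 13 − 5 = 8 completes the 13 across.
R3C1 = 12 − 3 = 9 completes the 12 across.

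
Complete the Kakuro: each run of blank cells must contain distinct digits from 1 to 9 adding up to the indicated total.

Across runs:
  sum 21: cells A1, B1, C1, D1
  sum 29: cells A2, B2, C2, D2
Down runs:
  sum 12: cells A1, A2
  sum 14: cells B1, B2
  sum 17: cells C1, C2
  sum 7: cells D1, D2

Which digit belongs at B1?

6

29 in 4 cells must be {5,7,8,9}; 17 in 2 cells must be {8,9}.
Only 5 fits D2 under both its across sum 29 and down sum 7.
D1 = 7 − 5 = 2 completes the 7 down.
Nothing is forced directly, so branch on C1, whose candidates are 8 or 9. If C1 = 9: that forces B1 = 6, B2 = 8, after which C2 would have to be in {7,9} for the 29 across but in {8} for the 17 down — contradiction. So C1 = 8.
C2 = 17 − 8 = 9 completes the 17 down.
B2 = 8: the only remaining digit allowed by both the 29 across and the 14 down.
B1 = 14 − 8 = 6 completes the 14 down.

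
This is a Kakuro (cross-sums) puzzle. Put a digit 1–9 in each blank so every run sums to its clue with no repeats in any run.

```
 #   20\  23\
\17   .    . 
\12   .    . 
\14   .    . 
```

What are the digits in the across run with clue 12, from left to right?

3, 9

17 in 2 cells must be {8,9}; 23 in 3 cells must be {6,8,9}.
Nothing is forced directly, so branch on R1C1, whose candidates are 8 or 9. If R1C1 = 8: that forces R1C2 = 9, R2C2 = 8, R3C2 = 6, after which R2C1 would have to be in {4} for the 12 across but in {3,5,7,9} for the 20 down — contradiction. So R1C1 = 9.
R1C2 = 17 − 9 = 8 completes the 17 across.
Given what's placed, R2C2 must be 9 to fit the 12 across and 23 down.
R3C2 = 23 − 17 = 6 completes the 23 down.
R2C1 = 12 − 9 = 3 completes the 12 across.
R3C1 = 14 − 6 = 8 completes the 14 across.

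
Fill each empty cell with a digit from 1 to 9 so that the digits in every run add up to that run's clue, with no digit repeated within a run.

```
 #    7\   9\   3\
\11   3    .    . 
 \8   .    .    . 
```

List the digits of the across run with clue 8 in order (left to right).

3 in 2 cells must be {1,2}.
R2C1 = 7 − 3 = 4 completes the 7 down.
R2C3 = 1: the only remaining digit allowed by both the 8 across and the 3 down.
R1C3 = 3 − 1 = 2 completes the 3 down.
R2C2 = 8 − 5 = 3 completes the 8 across.
R1C2 = 11 − 5 = 6 completes the 11 across.

4 3 1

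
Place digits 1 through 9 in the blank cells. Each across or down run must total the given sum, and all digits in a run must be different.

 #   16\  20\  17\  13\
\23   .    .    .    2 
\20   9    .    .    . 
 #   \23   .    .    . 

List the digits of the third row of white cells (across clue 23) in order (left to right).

9 6 8

23 in 3 cells must be {6,8,9}; 16 in 2 cells must be {7,9}.
R1C1 = 16 − 9 = 7 completes the 16 down.
No cell is forced outright now. R3C4 can only be 6 or 8 (the digits allowed by both its 23 across and its 13 down). If R3C4 = 6: that forces R2C4 = 5, R2C2 = 4, R2C3 = 2, R3C2 = 9, R3C3 = 8, after which R1C2 would have to be in {5,6,8,9} for the 23 across but in {7} for the 20 down — contradiction. So R3C4 = 8.
R2C4 = 13 − 10 = 3 completes the 13 down.
Nothing is forced directly, so branch on R3C2, whose candidates are 6 or 9. If R3C2 = 6: then R2C2 would have to be in {1,2,6,7} for the 20 across but in {5,9} for the 20 down — contradiction. So R3C2 = 9.
R3C3 = 23 − 17 = 6 completes the 23 across.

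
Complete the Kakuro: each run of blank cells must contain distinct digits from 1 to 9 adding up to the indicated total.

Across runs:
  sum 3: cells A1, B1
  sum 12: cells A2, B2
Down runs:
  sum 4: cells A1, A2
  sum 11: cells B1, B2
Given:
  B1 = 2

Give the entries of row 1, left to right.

3 in 2 cells must be {1,2}; 4 in 2 cells must be {1,3}.
A1 = 3 − 2 = 1 completes the 3 across.
A2 = 4 − 1 = 3 completes the 4 down.
B2 = 12 − 3 = 9 completes the 12 across.

1 2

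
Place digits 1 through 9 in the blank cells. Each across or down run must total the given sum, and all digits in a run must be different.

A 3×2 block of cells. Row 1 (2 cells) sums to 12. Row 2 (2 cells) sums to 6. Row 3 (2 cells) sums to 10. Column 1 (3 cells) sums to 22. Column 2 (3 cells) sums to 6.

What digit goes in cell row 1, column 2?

3

6 in 3 cells must be {1,2,3}.
The 12 across and the 6 down share only 3, so (1,2) = 3.
The 6 across and the 22 down share only 5, so (2,1) = 5.
(2,2) = 6 − 5 = 1 completes the 6 across.
(3,2) = 6 − 4 = 2 completes the 6 down.
(1,1) = 12 − 3 = 9 completes the 12 across.
(3,1) = 10 − 2 = 8 completes the 10 across.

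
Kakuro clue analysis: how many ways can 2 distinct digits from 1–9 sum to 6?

2

2 distinct digits from 1–9 sum between 3 and 17.
Enumerating: {1,5}, {2,4}.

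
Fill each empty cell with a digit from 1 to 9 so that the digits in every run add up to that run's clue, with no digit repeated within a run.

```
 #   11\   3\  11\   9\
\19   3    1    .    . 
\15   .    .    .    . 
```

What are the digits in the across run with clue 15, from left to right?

8, 2, 4, 1

3 in 2 cells must be {1,2}.
R2C1 = 11 − 3 = 8 completes the 11 down.
R2C2 = 3 − 1 = 2 completes the 3 down.
R2C3 = 4: the only remaining digit allowed by both the 15 across and the 11 down.
R2C4 = 15 − 14 = 1 completes the 15 across.
R1C3 = 11 − 4 = 7 completes the 11 down.
R1C4 = 19 − 11 = 8 completes the 19 across.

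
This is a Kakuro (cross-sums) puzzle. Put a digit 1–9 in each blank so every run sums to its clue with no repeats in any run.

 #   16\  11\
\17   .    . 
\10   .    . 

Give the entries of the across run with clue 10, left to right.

17 in 2 cells must be {8,9}; 16 in 2 cells must be {7,9}.
The 17 across and the 16 down share only 9, so R1C1 = 9.
R1C2 = 17 − 9 = 8 completes the 17 across.
R2C1 = 16 − 9 = 7 completes the 16 down.
R2C2 = 10 − 7 = 3 completes the 10 across.

7, 3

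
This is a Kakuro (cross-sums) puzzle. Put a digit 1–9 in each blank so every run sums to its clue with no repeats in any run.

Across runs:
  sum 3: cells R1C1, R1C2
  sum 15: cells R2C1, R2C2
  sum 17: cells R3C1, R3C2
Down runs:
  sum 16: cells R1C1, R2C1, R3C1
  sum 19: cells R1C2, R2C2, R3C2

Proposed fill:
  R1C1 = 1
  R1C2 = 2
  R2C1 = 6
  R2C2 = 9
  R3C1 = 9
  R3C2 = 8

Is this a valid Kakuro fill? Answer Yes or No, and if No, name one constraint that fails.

Across: 1+2=3; 6+9=15; 9+8=17. Down: 1+6+9=16; 2+9+8=19. No digit repeats within any run.

Yes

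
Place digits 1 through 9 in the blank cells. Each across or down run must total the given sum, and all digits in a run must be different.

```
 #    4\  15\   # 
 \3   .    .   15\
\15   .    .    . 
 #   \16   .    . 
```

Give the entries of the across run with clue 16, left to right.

9 7

3 in 2 cells must be {1,2}; 16 in 2 cells must be {7,9}; 4 in 2 cells must be {1,3}.
The 3 across and the 4 down share only 1, so R1C1 = 1.
R1C2 = 3 − 1 = 2 completes the 3 across.
R2C1 = 4 − 1 = 3 completes the 4 down.
No cell is forced outright now. R3C2 can only be 7 or 9 (the digits allowed by both its 16 across and its 15 down). If R3C2 = 7: then R2C2 would have to be in {4,5,7,8} for the 15 across but in {6} for the 15 down — contradiction. So R3C2 = 9.
R2C2 = 15 − 11 = 4 completes the 15 down.
R2C3 = 15 − 7 = 8 completes the 15 across.
R3C3 = 16 − 9 = 7 completes the 16 across.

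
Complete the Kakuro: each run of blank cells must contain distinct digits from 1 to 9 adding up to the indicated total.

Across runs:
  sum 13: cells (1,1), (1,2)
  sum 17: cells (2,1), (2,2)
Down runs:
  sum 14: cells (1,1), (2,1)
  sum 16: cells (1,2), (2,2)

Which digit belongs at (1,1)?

6

17 in 2 cells must be {8,9}; 16 in 2 cells must be {7,9}.
The 17 across and the 16 down share only 9, so (2,2) = 9.
(1,2) = 16 − 9 = 7 completes the 16 down.
(2,1) = 17 − 9 = 8 completes the 17 across.
(1,1) = 13 − 7 = 6 completes the 13 across.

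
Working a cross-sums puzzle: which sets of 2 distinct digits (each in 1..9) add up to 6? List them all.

{1,5}; {2,4}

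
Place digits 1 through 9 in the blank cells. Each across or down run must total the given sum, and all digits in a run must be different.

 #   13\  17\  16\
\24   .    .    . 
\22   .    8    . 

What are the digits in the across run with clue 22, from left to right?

5 8 9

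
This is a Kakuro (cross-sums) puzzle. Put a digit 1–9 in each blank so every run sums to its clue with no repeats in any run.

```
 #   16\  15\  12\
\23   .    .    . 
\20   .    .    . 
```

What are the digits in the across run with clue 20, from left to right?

23 in 3 cells must be {6,8,9}; 16 in 2 cells must be {7,9}.
The 23 across and the 16 down share only 9, so R1C1 = 9.
Given what's placed, R1C3 must be 8 to fit the 23 across and 12 down.
R2C1 = 16 − 9 = 7 completes the 16 down.
R2C3 = 12 − 8 = 4 completes the 12 down.
R1C2 = 23 − 17 = 6 completes the 23 across.
R2C2 = 20 − 11 = 9 completes the 20 across.

7 9 4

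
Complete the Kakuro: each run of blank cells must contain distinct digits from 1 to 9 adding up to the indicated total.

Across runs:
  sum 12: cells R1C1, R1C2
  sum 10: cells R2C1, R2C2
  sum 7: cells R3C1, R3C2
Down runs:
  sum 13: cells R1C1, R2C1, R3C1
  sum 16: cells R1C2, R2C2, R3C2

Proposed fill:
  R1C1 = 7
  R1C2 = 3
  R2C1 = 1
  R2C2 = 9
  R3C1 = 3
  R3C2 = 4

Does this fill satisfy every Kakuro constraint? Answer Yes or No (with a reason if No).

No — the down run R1C1–R3C1 sums to 11, not 13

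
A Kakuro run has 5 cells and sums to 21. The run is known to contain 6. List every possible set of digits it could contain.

{1,2,3,6,9}; {1,2,4,6,8}; {1,2,5,6,7}; {1,3,4,6,7}

5 distinct digits from 1–9 sum between 15 and 35.
Keeping only sets containing 6.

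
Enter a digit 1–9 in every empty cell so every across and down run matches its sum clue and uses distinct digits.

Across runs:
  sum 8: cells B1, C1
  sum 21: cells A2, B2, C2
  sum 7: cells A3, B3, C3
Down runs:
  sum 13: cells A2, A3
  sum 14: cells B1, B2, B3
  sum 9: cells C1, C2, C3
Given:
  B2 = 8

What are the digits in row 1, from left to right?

5, 3

7 in 3 cells must be {1,2,4}.
Intersecting the 7 across with the 13 down forces A3 = 4.
A2 = 13 − 4 = 9 completes the 13 down.
C2 = 21 − 17 = 4 completes the 21 across.
C3 = 2: the only remaining digit allowed by both the 7 across and the 9 down.
C1 = 9 − 6 = 3 completes the 9 down.
B3 = 7 − 6 = 1 completes the 7 across.
B1 = 8 − 3 = 5 completes the 8 across.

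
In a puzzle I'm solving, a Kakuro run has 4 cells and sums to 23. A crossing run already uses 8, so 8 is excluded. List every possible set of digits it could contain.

{1,6,7,9}; {2,5,7,9}; {3,4,7,9}; {3,5,6,9}

4 distinct digits from 1–9 sum between 10 and 30.
Dropping sets that contain 8.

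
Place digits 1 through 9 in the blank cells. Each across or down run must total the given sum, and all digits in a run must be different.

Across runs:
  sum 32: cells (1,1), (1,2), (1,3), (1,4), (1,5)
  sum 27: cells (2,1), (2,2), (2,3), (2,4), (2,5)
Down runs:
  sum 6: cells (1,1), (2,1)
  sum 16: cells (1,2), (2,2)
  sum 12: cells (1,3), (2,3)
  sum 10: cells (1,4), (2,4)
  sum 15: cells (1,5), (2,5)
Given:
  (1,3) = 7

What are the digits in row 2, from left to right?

16 in 2 cells must be {7,9}.
(1,2) = 9: the only remaining digit allowed by both the 32 across and the 16 down.
(2,2) = 16 − 9 = 7 completes the 16 down.
(2,3) = 12 − 7 = 5 completes the 12 down.
Nothing is forced directly, so branch on (1,5), whose candidates are 6 or 8. If (1,5) = 8: then (2,5) would have to be in {1,2,3,4,6,8,9} for the 27 across but in {7} for the 15 down — contradiction. So (1,5) = 6.
(1,1) = 2: the only remaining digit allowed by both the 32 across and the 6 down.
(1,4) = 32 − 24 = 8 completes the 32 across.
(2,1) = 6 − 2 = 4 completes the 6 down.
(2,4) = 10 − 8 = 2 completes the 10 down.
(2,5) = 27 − 18 = 9 completes the 27 across.

4 7 5 2 9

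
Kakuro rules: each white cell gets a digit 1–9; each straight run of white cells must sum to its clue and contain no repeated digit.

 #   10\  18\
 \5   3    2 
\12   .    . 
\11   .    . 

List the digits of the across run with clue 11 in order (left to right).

2 9

Given what's placed, R2C1 must be 5 to fit the 12 across and 10 down.
R2C2 = 12 − 5 = 7 completes the 12 across.
R3C1 = 10 − 8 = 2 completes the 10 down.
R3C2 = 11 − 2 = 9 completes the 11 across.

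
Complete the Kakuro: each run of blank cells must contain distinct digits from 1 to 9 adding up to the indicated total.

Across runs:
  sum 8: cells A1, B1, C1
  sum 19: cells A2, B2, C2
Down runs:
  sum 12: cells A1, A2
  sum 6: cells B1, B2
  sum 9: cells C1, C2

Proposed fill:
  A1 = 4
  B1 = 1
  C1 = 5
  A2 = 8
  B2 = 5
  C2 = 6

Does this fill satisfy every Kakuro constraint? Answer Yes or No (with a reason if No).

No — the down run C1–C2 sums to 11, not 9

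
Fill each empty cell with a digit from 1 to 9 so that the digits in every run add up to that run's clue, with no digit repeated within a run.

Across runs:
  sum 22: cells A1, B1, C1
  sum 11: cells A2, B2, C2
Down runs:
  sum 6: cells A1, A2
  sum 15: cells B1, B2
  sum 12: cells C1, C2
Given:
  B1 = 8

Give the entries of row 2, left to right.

A1 = 5: the only remaining digit allowed by both the 22 across and the 6 down.
C1 = 22 − 13 = 9 completes the 22 across.
A2 = 6 − 5 = 1 completes the 6 down.
B2 = 15 − 8 = 7 completes the 15 down.
C2 = 11 − 8 = 3 completes the 11 across.

1, 7, 3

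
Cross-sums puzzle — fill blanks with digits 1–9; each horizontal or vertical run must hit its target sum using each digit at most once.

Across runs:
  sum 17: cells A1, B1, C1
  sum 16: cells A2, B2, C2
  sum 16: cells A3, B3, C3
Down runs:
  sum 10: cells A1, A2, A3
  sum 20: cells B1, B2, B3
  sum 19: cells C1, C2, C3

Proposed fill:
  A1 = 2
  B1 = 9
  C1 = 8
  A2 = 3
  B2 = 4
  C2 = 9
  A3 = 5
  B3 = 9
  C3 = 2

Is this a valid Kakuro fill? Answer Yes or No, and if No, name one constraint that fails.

No — the down run B1–B3 sums to 22, not 20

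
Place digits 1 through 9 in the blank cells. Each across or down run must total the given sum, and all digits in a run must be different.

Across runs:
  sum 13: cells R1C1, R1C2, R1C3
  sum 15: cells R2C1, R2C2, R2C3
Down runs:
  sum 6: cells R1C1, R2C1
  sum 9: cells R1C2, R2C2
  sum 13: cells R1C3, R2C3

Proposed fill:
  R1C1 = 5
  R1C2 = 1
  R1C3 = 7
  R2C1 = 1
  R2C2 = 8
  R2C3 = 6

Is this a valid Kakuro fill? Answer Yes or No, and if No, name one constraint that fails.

Yes

Across: 5+1+7=13; 1+8+6=15. Down: 5+1=6; 1+8=9; 7+6=13. No digit repeats within any run.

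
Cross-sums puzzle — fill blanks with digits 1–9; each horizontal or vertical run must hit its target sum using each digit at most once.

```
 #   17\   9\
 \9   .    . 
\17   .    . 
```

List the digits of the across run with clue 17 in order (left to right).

9 8

17 in 2 cells must be {8,9}.
The 9 across and the 17 down share only 8, so R1C1 = 8.
R1C2 = 9 − 8 = 1 completes the 9 across.
R2C1 = 17 − 8 = 9 completes the 17 down.
R2C2 = 17 − 9 = 8 completes the 17 across.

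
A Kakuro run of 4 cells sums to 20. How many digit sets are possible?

4 distinct digits from 1–9 sum between 10 and 30.

12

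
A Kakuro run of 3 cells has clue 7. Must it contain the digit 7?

The only way to make 7 from 3 distinct digits is {1,2,4}, which does not contain 7.

No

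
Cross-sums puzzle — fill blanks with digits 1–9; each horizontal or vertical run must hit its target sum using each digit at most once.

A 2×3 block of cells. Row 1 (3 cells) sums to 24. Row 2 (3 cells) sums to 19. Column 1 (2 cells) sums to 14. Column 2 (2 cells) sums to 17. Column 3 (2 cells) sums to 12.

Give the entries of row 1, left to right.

24 in 3 cells must be {7,8,9}; 17 in 2 cells must be {8,9}.
Nothing is forced directly, so branch on (1,1), whose candidates are 8 or 9. If (1,1) = 9: that forces (1,2) = 8, (1,3) = 7, (2,1) = 5, after which (2,2) would have to be in {6,8} for the 19 across but in {9} for the 17 down — contradiction. So (1,1) = 8.
Given what's placed, (1,2) must be 9 to fit the 24 across and 17 down.
(1,3) = 24 − 17 = 7 completes the 24 across.
(2,1) = 14 − 8 = 6 completes the 14 down.
(2,2) = 17 − 9 = 8 completes the 17 down.
(2,3) = 19 − 14 = 5 completes the 19 across.

8 9 7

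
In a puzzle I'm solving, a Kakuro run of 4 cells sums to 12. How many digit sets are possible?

2

4 distinct digits from 1–9 sum between 10 and 30.
Enumerating: {1,2,3,6}, {1,2,4,5}.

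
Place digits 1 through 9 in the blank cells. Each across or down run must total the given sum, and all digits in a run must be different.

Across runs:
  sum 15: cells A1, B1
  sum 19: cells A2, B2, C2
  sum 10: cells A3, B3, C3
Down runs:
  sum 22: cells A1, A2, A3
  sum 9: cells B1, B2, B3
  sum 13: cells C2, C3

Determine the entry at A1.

Only 6 fits B1 under both its across sum 15 and down sum 9.
Given what's placed, B2 must be 2 to fit the 19 across and 9 down.
B3 = 9 − 8 = 1 completes the 9 down.
A1 = 15 − 6 = 9 completes the 15 across.
A2 = 8: the only remaining digit allowed by both the 19 across and the 22 down.
C2 = 19 − 10 = 9 completes the 19 across.
A3 = 22 − 17 = 5 completes the 22 down.
C3 = 10 − 6 = 4 completes the 10 across.

9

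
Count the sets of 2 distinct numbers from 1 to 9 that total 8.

3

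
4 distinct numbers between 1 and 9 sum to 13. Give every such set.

{1,2,3,7}; {1,2,4,6}; {1,3,4,5}

4 distinct digits from 1–9 sum between 10 and 30.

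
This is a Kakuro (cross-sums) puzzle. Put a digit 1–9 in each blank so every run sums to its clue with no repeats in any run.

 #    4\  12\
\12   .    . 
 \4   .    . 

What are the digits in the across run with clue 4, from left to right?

1 3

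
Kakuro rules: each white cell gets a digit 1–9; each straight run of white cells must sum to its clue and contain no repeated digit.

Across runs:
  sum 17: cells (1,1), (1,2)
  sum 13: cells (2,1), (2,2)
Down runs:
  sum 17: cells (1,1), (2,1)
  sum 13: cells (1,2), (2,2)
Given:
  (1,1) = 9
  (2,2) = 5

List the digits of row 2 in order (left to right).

17 in 2 cells must be {8,9}.
(1,2) = 17 − 9 = 8 completes the 17 across.
(2,1) = 13 − 5 = 8 completes the 13 across.

8 5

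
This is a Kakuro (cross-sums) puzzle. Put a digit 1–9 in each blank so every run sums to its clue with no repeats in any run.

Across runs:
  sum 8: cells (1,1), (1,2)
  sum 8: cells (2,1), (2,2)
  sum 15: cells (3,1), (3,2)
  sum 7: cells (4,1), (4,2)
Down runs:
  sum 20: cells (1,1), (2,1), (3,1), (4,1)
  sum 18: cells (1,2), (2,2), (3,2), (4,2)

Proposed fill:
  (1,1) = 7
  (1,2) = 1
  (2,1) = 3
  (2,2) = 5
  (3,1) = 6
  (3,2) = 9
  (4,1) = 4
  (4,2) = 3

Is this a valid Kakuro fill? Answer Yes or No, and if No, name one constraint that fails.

Across: 7+1=8; 3+5=8; 6+9=15; 4+3=7. Down: 7+3+6+4=20; 1+5+9+3=18. No digit repeats within any run.

Yes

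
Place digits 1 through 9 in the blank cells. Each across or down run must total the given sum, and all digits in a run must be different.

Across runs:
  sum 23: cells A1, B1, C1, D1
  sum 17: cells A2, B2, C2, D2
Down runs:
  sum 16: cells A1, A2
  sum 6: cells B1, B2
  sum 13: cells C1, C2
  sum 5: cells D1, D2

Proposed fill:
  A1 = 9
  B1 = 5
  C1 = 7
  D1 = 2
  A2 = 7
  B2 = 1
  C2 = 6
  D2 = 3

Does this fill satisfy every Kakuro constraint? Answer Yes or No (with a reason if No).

Yes

Across: 9+5+7+2=23; 7+1+6+3=17. Down: 9+7=16; 5+1=6; 7+6=13; 2+3=5. No digit repeats within any run.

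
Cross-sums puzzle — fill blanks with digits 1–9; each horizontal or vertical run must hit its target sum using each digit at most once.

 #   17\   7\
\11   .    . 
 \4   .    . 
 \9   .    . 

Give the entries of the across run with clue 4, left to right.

4 in 2 cells must be {1,3}; 7 in 3 cells must be {1,2,4}.
The 4 across and the 7 down share only 1, so R2C2 = 1.
R2C1 = 4 − 1 = 3 completes the 4 across.
Nothing is forced directly, so branch on R1C2, whose candidates are 2 or 4. If R1C2 = 4: then R1C1 would have to be in {7} for the 11 across but in {5,6,8,9} for the 17 down — contradiction. So R1C2 = 2.
R1C1 = 11 − 2 = 9 completes the 11 across.
R3C1 = 17 − 12 = 5 completes the 17 down.
R3C2 = 9 − 5 = 4 completes the 9 across.

3 1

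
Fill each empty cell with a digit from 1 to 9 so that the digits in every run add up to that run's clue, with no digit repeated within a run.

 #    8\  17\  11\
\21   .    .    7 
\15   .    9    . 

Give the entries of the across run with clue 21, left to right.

6 8 7

17 in 2 cells must be {8,9}.
R1C2 = 17 − 9 = 8 completes the 17 down.
R2C3 = 11 − 7 = 4 completes the 11 down.
R1C1 = 21 − 15 = 6 completes the 21 across.
R2C1 = 15 − 13 = 2 completes the 15 across.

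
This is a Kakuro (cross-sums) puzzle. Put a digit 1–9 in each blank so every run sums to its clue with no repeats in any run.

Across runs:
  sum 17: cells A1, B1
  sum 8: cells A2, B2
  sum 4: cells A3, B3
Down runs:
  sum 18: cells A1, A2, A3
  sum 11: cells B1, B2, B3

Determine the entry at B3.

1

17 in 2 cells must be {8,9}; 4 in 2 cells must be {1,3}.
The 17 across and the 11 down share only 8, so B1 = 8.
Given what's placed, B3 must be 1 to fit the 4 across and 11 down.
A1 = 17 − 8 = 9 completes the 17 across.
B2 = 11 − 9 = 2 completes the 11 down.
A3 = 4 − 1 = 3 completes the 4 across.
A2 = 8 − 2 = 6 completes the 8 across.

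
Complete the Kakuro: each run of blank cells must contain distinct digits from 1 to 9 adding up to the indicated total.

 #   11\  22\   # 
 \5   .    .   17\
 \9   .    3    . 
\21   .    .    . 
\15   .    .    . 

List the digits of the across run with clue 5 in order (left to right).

3 2

11 in 4 cells must be {1,2,3,5}.
Intersecting the 21 across with the 11 down forces R3C1 = 5.
Nothing is forced directly, so branch on R2C1, whose candidates are 1 or 2. If R2C1 = 1: that forces R2C3 = 5, R3C3 = 9, R4C3 = 3, R3C2 = 7, after which R4C1 would have to be in {4,5,7,8} for the 15 across but in {2,3} for the 11 down — contradiction. So R2C1 = 2.
R2C3 = 9 − 5 = 4 completes the 9 across.
R3C3 = 7: the only remaining digit allowed by both the 21 across and the 17 down.
R4C3 = 17 − 11 = 6 completes the 17 down.
R3C2 = 21 − 12 = 9 completes the 21 across.
Given what's placed, R4C1 must be 1 to fit the 15 across and 11 down.
R4C2 = 15 − 7 = 8 completes the 15 across.
R1C1 = 11 − 8 = 3 completes the 11 down.
R1C2 = 5 − 3 = 2 completes the 5 across.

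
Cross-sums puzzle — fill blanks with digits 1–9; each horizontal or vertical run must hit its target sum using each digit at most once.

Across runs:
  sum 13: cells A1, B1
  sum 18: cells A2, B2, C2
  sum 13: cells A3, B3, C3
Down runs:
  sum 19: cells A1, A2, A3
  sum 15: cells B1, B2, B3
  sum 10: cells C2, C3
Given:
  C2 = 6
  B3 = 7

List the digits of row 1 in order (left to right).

C3 = 10 − 6 = 4 completes the 10 down.
A3 = 13 − 11 = 2 completes the 13 across.
No cell is forced outright now. A1 can only be 8 or 9 (the digits allowed by both its 13 across and its 19 down). If A1 = 9: then B1 would have to be in {4} for the 13 across but in {2,3,5,6} for the 15 down — contradiction. So A1 = 8.
B1 = 13 − 8 = 5 completes the 13 across.
A2 = 19 − 10 = 9 completes the 19 down.
B2 = 18 − 15 = 3 completes the 18 across.

8 5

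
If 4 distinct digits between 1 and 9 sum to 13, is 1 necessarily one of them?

Every partition of 13 into 4 distinct digits includes 1: {1,2,3,7}, {1,2,4,6}, {1,3,4,5}.

Yes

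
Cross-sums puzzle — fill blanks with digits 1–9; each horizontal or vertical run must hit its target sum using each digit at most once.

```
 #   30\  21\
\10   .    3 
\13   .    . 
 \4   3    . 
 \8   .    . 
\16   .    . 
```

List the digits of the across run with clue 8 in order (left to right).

4 in 2 cells must be {1,3}; 16 in 2 cells must be {7,9}.
R1C1 = 10 − 3 = 7 completes the 10 across.
R3C2 = 4 − 3 = 1 completes the 4 across.
R5C1 = 9: the only remaining digit allowed by both the 16 across and the 30 down.
R5C2 = 16 − 9 = 7 completes the 16 across.
No cell is forced outright now. R2C1 can only be 5 or 6 (the digits allowed by both its 13 across and its 30 down). If R2C1 = 6: then R2C2 would have to be in {7} for the 13 across but in {2,4,6,8} for the 21 down — contradiction. So R2C1 = 5.
R2C2 = 13 − 5 = 8 completes the 13 across.
R4C1 = 30 − 24 = 6 completes the 30 down.
R4C2 = 8 − 6 = 2 completes the 8 across.

6 2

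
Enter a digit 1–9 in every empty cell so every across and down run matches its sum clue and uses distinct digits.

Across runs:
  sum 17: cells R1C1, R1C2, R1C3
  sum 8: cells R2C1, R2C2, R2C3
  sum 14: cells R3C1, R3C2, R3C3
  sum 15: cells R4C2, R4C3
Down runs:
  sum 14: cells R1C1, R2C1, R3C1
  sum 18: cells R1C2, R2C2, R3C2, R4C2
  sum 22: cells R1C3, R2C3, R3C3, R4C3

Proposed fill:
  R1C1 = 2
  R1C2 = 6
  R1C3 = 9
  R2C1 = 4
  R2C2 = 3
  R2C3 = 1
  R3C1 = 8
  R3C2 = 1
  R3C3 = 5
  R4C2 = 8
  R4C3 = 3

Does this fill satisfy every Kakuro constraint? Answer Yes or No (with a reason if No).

No — the across run R4C2–R4C3 sums to 11, not 15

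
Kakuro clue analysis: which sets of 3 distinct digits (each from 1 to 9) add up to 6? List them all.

{1,2,3}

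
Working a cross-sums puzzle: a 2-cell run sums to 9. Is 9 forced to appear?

Counterexample: {1,8} sums to 9 without using 9.

No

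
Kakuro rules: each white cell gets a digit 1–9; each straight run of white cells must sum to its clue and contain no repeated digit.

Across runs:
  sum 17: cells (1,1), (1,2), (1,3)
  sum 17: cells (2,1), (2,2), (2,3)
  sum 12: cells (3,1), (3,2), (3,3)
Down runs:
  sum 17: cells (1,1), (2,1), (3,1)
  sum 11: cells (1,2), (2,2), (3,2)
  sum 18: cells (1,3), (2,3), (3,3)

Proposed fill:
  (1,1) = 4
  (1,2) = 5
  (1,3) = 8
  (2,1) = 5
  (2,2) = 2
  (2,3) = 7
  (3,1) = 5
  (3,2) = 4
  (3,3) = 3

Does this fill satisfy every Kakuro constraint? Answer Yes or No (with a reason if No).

No — the across run (2,1)–(2,3) sums to 14, not 17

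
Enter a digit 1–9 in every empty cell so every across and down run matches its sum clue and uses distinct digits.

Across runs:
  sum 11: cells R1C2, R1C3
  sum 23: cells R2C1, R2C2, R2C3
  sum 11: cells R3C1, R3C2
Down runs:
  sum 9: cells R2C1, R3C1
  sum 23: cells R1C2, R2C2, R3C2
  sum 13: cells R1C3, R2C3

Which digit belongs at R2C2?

9

23 in 3 cells must be {6,8,9}.
Nothing is forced directly, so branch on R2C1, whose candidates are 6 or 8. If R2C1 = 8: then R3C1 would have to be in {2,3,4,5,6,7,8,9} for the 11 across but in {1} for the 9 down — contradiction. So R2C1 = 6.
R3C1 = 9 − 6 = 3 completes the 9 down.
R3C2 = 11 − 3 = 8 completes the 11 across.
R2C2 = 9: the only remaining digit allowed by both the 23 across and the 23 down.
R2C3 = 23 − 15 = 8 completes the 23 across.
R1C2 = 23 − 17 = 6 completes the 23 down.
R1C3 = 11 − 6 = 5 completes the 11 across.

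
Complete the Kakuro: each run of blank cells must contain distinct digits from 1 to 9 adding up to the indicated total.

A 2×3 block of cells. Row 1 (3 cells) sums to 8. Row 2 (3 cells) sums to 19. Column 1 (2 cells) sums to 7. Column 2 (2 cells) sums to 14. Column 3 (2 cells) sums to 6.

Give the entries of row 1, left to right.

The 8 across and the 14 down share only 5, so (1,2) = 5.
(2,2) = 14 − 5 = 9 completes the 14 down.
Nothing is forced directly, so branch on (2,3), whose candidates are 2 or 4. If (2,3) = 2: then (1,3) would have to be in {1,2} for the 8 across but in {4} for the 6 down — contradiction. So (2,3) = 4.
(1,3) = 6 − 4 = 2 completes the 6 down.
(2,1) = 19 − 13 = 6 completes the 19 across.
(1,1) = 8 − 7 = 1 completes the 8 across.

1 5 2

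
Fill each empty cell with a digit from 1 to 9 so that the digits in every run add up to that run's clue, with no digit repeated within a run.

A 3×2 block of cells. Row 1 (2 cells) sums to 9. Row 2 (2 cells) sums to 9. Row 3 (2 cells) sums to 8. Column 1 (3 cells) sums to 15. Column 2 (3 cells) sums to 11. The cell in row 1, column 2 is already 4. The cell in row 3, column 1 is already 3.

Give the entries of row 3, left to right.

3 5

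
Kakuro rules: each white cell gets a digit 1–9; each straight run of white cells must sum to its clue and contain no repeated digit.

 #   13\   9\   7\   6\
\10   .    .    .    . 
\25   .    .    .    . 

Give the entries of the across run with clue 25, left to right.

9 7 4 5

10 in 4 cells must be {1,2,3,4}.
Only 4 fits R1C1 under both its across sum 10 and down sum 13.
R2C1 = 13 − 4 = 9 completes the 13 down.
Nothing is forced directly, so branch on R1C4, whose candidates are 1 or 2. If R1C4 = 2: that forces R2C4 = 4, R2C3 = 5, after which R1C3 would have to be in {1,3} for the 10 across but in {2} for the 7 down — contradiction. So R1C4 = 1.
R2C4 = 6 − 1 = 5 completes the 6 down.
No cell is forced outright now. R2C3 can only be 3 or 4 (the digits allowed by both its 25 across and its 7 down). If R2C3 = 3: then R1C3 would have to be in {2,3} for the 10 across but in {4} for the 7 down — contradiction. So R2C3 = 4.
R1C3 = 7 − 4 = 3 completes the 7 down.
R2C2 = 25 − 18 = 7 completes the 25 across.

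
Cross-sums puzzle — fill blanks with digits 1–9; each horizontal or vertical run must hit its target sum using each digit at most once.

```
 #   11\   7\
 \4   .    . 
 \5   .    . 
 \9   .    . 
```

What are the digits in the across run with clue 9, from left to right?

7 2

4 in 2 cells must be {1,3}; 7 in 3 cells must be {1,2,4}.
The 4 across and the 7 down share only 1, so R1C2 = 1.
R1C1 = 4 − 1 = 3 completes the 4 across.
Nothing is forced directly, so branch on R2C1, whose candidates are 1 or 2. If R2C1 = 2: then R2C2 would have to be in {3} for the 5 across but in {2,4} for the 7 down — contradiction. So R2C1 = 1.
R2C2 = 5 − 1 = 4 completes the 5 across.
R3C1 = 11 − 4 = 7 completes the 11 down.
R3C2 = 9 − 7 = 2 completes the 9 across.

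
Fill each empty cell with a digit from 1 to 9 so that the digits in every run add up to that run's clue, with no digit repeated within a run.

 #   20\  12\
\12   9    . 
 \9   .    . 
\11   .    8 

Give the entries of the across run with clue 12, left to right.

9 3

R1C2 = 12 − 9 = 3 completes the 12 across.
R2C2 = 12 − 11 = 1 completes the 12 down.
R3C1 = 11 − 8 = 3 completes the 11 across.
R2C1 = 9 − 1 = 8 completes the 9 across.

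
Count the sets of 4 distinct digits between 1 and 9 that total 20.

12

4 distinct digits from 1–9 sum between 10 and 30.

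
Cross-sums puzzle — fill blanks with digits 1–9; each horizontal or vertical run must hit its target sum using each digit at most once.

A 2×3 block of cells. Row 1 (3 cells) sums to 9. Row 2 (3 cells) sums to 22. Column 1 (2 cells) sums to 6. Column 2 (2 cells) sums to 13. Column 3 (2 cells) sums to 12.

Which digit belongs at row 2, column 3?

The 22 across and the 6 down share only 5, so (2,1) = 5.
(1,1) = 6 − 5 = 1 completes the 6 down.
Nothing is forced directly, so branch on (1,2), whose candidates are 5 or 6. If (1,2) = 6: then (1,3) would have to be in {2} for the 9 across but in {3,4,5,7,8,9} for the 12 down — contradiction. So (1,2) = 5.
(1,3) = 9 − 6 = 3 completes the 9 across.
(2,2) = 13 − 5 = 8 completes the 13 down.
(2,3) = 22 − 13 = 9 completes the 22 across.

9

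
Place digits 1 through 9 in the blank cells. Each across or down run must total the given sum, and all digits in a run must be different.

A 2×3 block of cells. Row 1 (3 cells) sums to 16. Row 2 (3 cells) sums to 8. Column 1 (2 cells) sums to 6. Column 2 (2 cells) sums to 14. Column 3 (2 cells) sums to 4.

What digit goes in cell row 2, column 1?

2

4 in 2 cells must be {1,3}.
The 8 across and the 14 down share only 5, so (2,2) = 5.
Given what's placed, (2,3) must be 1 to fit the 8 across and 4 down.
(1,2) = 14 − 5 = 9 completes the 14 down.
(1,3) = 4 − 1 = 3 completes the 4 down.
(2,1) = 8 − 6 = 2 completes the 8 across.
(1,1) = 16 − 12 = 4 completes the 16 across.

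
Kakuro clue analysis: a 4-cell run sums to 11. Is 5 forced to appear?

Yes

The only way to make 11 from 4 distinct digits is {1,2,3,5}, which contains 5.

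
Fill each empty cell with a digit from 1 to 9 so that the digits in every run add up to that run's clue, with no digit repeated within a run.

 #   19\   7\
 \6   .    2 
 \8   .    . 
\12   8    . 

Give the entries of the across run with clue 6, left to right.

7 in 3 cells must be {1,2,4}.
R1C1 = 6 − 2 = 4 completes the 6 across.
R2C1 = 19 − 12 = 7 completes the 19 down.
R2C2 = 8 − 7 = 1 completes the 8 across.
R3C2 = 12 − 8 = 4 completes the 12 across.

4, 2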